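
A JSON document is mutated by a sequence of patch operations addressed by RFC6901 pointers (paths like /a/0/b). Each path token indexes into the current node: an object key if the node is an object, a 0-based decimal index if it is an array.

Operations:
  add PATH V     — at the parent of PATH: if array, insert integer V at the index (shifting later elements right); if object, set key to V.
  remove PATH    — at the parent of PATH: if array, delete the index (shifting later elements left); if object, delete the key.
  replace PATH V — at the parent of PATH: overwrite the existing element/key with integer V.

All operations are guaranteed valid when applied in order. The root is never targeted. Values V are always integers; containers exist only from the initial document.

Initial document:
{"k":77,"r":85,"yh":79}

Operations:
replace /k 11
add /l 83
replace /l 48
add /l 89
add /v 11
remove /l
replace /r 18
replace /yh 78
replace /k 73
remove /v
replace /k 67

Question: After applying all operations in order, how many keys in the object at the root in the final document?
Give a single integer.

After op 1 (replace /k 11): {"k":11,"r":85,"yh":79}
After op 2 (add /l 83): {"k":11,"l":83,"r":85,"yh":79}
After op 3 (replace /l 48): {"k":11,"l":48,"r":85,"yh":79}
After op 4 (add /l 89): {"k":11,"l":89,"r":85,"yh":79}
After op 5 (add /v 11): {"k":11,"l":89,"r":85,"v":11,"yh":79}
After op 6 (remove /l): {"k":11,"r":85,"v":11,"yh":79}
After op 7 (replace /r 18): {"k":11,"r":18,"v":11,"yh":79}
After op 8 (replace /yh 78): {"k":11,"r":18,"v":11,"yh":78}
After op 9 (replace /k 73): {"k":73,"r":18,"v":11,"yh":78}
After op 10 (remove /v): {"k":73,"r":18,"yh":78}
After op 11 (replace /k 67): {"k":67,"r":18,"yh":78}
Size at the root: 3

Answer: 3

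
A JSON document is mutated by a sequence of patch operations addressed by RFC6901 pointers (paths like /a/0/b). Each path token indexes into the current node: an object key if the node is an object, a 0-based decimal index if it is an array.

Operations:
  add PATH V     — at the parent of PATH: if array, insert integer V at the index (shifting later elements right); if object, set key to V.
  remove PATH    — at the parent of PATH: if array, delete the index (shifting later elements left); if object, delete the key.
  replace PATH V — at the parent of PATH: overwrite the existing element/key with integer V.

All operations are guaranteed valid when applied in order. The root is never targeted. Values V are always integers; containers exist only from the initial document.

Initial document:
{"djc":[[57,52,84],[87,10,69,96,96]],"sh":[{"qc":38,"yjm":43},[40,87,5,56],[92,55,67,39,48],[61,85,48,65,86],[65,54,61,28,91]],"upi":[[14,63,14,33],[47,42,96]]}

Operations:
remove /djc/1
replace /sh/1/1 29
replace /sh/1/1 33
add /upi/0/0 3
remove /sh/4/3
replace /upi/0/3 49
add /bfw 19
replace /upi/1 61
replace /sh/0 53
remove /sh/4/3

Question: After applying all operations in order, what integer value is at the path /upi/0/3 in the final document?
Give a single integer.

After op 1 (remove /djc/1): {"djc":[[57,52,84]],"sh":[{"qc":38,"yjm":43},[40,87,5,56],[92,55,67,39,48],[61,85,48,65,86],[65,54,61,28,91]],"upi":[[14,63,14,33],[47,42,96]]}
After op 2 (replace /sh/1/1 29): {"djc":[[57,52,84]],"sh":[{"qc":38,"yjm":43},[40,29,5,56],[92,55,67,39,48],[61,85,48,65,86],[65,54,61,28,91]],"upi":[[14,63,14,33],[47,42,96]]}
After op 3 (replace /sh/1/1 33): {"djc":[[57,52,84]],"sh":[{"qc":38,"yjm":43},[40,33,5,56],[92,55,67,39,48],[61,85,48,65,86],[65,54,61,28,91]],"upi":[[14,63,14,33],[47,42,96]]}
After op 4 (add /upi/0/0 3): {"djc":[[57,52,84]],"sh":[{"qc":38,"yjm":43},[40,33,5,56],[92,55,67,39,48],[61,85,48,65,86],[65,54,61,28,91]],"upi":[[3,14,63,14,33],[47,42,96]]}
After op 5 (remove /sh/4/3): {"djc":[[57,52,84]],"sh":[{"qc":38,"yjm":43},[40,33,5,56],[92,55,67,39,48],[61,85,48,65,86],[65,54,61,91]],"upi":[[3,14,63,14,33],[47,42,96]]}
After op 6 (replace /upi/0/3 49): {"djc":[[57,52,84]],"sh":[{"qc":38,"yjm":43},[40,33,5,56],[92,55,67,39,48],[61,85,48,65,86],[65,54,61,91]],"upi":[[3,14,63,49,33],[47,42,96]]}
After op 7 (add /bfw 19): {"bfw":19,"djc":[[57,52,84]],"sh":[{"qc":38,"yjm":43},[40,33,5,56],[92,55,67,39,48],[61,85,48,65,86],[65,54,61,91]],"upi":[[3,14,63,49,33],[47,42,96]]}
After op 8 (replace /upi/1 61): {"bfw":19,"djc":[[57,52,84]],"sh":[{"qc":38,"yjm":43},[40,33,5,56],[92,55,67,39,48],[61,85,48,65,86],[65,54,61,91]],"upi":[[3,14,63,49,33],61]}
After op 9 (replace /sh/0 53): {"bfw":19,"djc":[[57,52,84]],"sh":[53,[40,33,5,56],[92,55,67,39,48],[61,85,48,65,86],[65,54,61,91]],"upi":[[3,14,63,49,33],61]}
After op 10 (remove /sh/4/3): {"bfw":19,"djc":[[57,52,84]],"sh":[53,[40,33,5,56],[92,55,67,39,48],[61,85,48,65,86],[65,54,61]],"upi":[[3,14,63,49,33],61]}
Value at /upi/0/3: 49

Answer: 49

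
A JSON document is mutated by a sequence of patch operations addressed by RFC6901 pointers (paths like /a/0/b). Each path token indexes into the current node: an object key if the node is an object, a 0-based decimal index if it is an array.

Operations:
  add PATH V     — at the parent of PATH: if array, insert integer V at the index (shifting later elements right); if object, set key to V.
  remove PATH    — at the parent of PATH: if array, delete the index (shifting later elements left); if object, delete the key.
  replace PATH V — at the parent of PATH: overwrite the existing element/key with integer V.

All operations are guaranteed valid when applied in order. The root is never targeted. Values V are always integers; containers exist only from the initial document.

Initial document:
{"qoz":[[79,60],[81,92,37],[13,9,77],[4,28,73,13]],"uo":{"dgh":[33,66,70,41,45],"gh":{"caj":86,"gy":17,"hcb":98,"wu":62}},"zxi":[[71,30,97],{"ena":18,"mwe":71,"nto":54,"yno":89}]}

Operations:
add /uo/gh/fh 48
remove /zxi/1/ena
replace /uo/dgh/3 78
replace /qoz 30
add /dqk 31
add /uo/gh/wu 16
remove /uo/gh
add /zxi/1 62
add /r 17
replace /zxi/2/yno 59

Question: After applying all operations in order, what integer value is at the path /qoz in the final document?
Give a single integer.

After op 1 (add /uo/gh/fh 48): {"qoz":[[79,60],[81,92,37],[13,9,77],[4,28,73,13]],"uo":{"dgh":[33,66,70,41,45],"gh":{"caj":86,"fh":48,"gy":17,"hcb":98,"wu":62}},"zxi":[[71,30,97],{"ena":18,"mwe":71,"nto":54,"yno":89}]}
After op 2 (remove /zxi/1/ena): {"qoz":[[79,60],[81,92,37],[13,9,77],[4,28,73,13]],"uo":{"dgh":[33,66,70,41,45],"gh":{"caj":86,"fh":48,"gy":17,"hcb":98,"wu":62}},"zxi":[[71,30,97],{"mwe":71,"nto":54,"yno":89}]}
After op 3 (replace /uo/dgh/3 78): {"qoz":[[79,60],[81,92,37],[13,9,77],[4,28,73,13]],"uo":{"dgh":[33,66,70,78,45],"gh":{"caj":86,"fh":48,"gy":17,"hcb":98,"wu":62}},"zxi":[[71,30,97],{"mwe":71,"nto":54,"yno":89}]}
After op 4 (replace /qoz 30): {"qoz":30,"uo":{"dgh":[33,66,70,78,45],"gh":{"caj":86,"fh":48,"gy":17,"hcb":98,"wu":62}},"zxi":[[71,30,97],{"mwe":71,"nto":54,"yno":89}]}
After op 5 (add /dqk 31): {"dqk":31,"qoz":30,"uo":{"dgh":[33,66,70,78,45],"gh":{"caj":86,"fh":48,"gy":17,"hcb":98,"wu":62}},"zxi":[[71,30,97],{"mwe":71,"nto":54,"yno":89}]}
After op 6 (add /uo/gh/wu 16): {"dqk":31,"qoz":30,"uo":{"dgh":[33,66,70,78,45],"gh":{"caj":86,"fh":48,"gy":17,"hcb":98,"wu":16}},"zxi":[[71,30,97],{"mwe":71,"nto":54,"yno":89}]}
After op 7 (remove /uo/gh): {"dqk":31,"qoz":30,"uo":{"dgh":[33,66,70,78,45]},"zxi":[[71,30,97],{"mwe":71,"nto":54,"yno":89}]}
After op 8 (add /zxi/1 62): {"dqk":31,"qoz":30,"uo":{"dgh":[33,66,70,78,45]},"zxi":[[71,30,97],62,{"mwe":71,"nto":54,"yno":89}]}
After op 9 (add /r 17): {"dqk":31,"qoz":30,"r":17,"uo":{"dgh":[33,66,70,78,45]},"zxi":[[71,30,97],62,{"mwe":71,"nto":54,"yno":89}]}
After op 10 (replace /zxi/2/yno 59): {"dqk":31,"qoz":30,"r":17,"uo":{"dgh":[33,66,70,78,45]},"zxi":[[71,30,97],62,{"mwe":71,"nto":54,"yno":59}]}
Value at /qoz: 30

Answer: 30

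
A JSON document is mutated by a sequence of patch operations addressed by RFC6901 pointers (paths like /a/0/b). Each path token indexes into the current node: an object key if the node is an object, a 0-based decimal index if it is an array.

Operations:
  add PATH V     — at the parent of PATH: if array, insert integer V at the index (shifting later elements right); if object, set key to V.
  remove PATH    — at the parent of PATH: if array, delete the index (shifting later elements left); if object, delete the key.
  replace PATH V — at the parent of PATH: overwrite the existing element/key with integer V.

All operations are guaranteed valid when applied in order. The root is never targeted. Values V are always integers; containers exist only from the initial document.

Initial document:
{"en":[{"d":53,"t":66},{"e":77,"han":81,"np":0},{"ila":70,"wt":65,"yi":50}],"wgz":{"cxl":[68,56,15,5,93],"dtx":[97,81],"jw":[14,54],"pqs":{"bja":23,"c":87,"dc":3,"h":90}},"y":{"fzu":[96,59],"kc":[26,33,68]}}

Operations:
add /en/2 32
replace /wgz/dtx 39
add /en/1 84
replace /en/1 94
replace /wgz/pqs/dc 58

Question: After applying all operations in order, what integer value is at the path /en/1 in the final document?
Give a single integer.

Answer: 94

Derivation:
After op 1 (add /en/2 32): {"en":[{"d":53,"t":66},{"e":77,"han":81,"np":0},32,{"ila":70,"wt":65,"yi":50}],"wgz":{"cxl":[68,56,15,5,93],"dtx":[97,81],"jw":[14,54],"pqs":{"bja":23,"c":87,"dc":3,"h":90}},"y":{"fzu":[96,59],"kc":[26,33,68]}}
After op 2 (replace /wgz/dtx 39): {"en":[{"d":53,"t":66},{"e":77,"han":81,"np":0},32,{"ila":70,"wt":65,"yi":50}],"wgz":{"cxl":[68,56,15,5,93],"dtx":39,"jw":[14,54],"pqs":{"bja":23,"c":87,"dc":3,"h":90}},"y":{"fzu":[96,59],"kc":[26,33,68]}}
After op 3 (add /en/1 84): {"en":[{"d":53,"t":66},84,{"e":77,"han":81,"np":0},32,{"ila":70,"wt":65,"yi":50}],"wgz":{"cxl":[68,56,15,5,93],"dtx":39,"jw":[14,54],"pqs":{"bja":23,"c":87,"dc":3,"h":90}},"y":{"fzu":[96,59],"kc":[26,33,68]}}
After op 4 (replace /en/1 94): {"en":[{"d":53,"t":66},94,{"e":77,"han":81,"np":0},32,{"ila":70,"wt":65,"yi":50}],"wgz":{"cxl":[68,56,15,5,93],"dtx":39,"jw":[14,54],"pqs":{"bja":23,"c":87,"dc":3,"h":90}},"y":{"fzu":[96,59],"kc":[26,33,68]}}
After op 5 (replace /wgz/pqs/dc 58): {"en":[{"d":53,"t":66},94,{"e":77,"han":81,"np":0},32,{"ila":70,"wt":65,"yi":50}],"wgz":{"cxl":[68,56,15,5,93],"dtx":39,"jw":[14,54],"pqs":{"bja":23,"c":87,"dc":58,"h":90}},"y":{"fzu":[96,59],"kc":[26,33,68]}}
Value at /en/1: 94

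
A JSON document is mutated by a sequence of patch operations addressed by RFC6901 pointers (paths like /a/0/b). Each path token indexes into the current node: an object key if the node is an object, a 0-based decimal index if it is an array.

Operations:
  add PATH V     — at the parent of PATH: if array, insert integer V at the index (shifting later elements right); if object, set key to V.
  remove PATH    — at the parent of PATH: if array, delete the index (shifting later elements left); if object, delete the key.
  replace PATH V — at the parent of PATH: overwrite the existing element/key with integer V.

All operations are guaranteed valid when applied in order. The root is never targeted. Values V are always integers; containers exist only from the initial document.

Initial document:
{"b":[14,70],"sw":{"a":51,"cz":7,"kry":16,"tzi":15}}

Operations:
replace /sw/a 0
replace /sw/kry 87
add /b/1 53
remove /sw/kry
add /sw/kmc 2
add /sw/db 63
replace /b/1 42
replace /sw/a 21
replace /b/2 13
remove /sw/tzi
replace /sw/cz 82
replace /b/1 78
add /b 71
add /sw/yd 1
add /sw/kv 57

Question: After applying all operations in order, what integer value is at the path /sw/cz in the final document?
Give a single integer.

After op 1 (replace /sw/a 0): {"b":[14,70],"sw":{"a":0,"cz":7,"kry":16,"tzi":15}}
After op 2 (replace /sw/kry 87): {"b":[14,70],"sw":{"a":0,"cz":7,"kry":87,"tzi":15}}
After op 3 (add /b/1 53): {"b":[14,53,70],"sw":{"a":0,"cz":7,"kry":87,"tzi":15}}
After op 4 (remove /sw/kry): {"b":[14,53,70],"sw":{"a":0,"cz":7,"tzi":15}}
After op 5 (add /sw/kmc 2): {"b":[14,53,70],"sw":{"a":0,"cz":7,"kmc":2,"tzi":15}}
After op 6 (add /sw/db 63): {"b":[14,53,70],"sw":{"a":0,"cz":7,"db":63,"kmc":2,"tzi":15}}
After op 7 (replace /b/1 42): {"b":[14,42,70],"sw":{"a":0,"cz":7,"db":63,"kmc":2,"tzi":15}}
After op 8 (replace /sw/a 21): {"b":[14,42,70],"sw":{"a":21,"cz":7,"db":63,"kmc":2,"tzi":15}}
After op 9 (replace /b/2 13): {"b":[14,42,13],"sw":{"a":21,"cz":7,"db":63,"kmc":2,"tzi":15}}
After op 10 (remove /sw/tzi): {"b":[14,42,13],"sw":{"a":21,"cz":7,"db":63,"kmc":2}}
After op 11 (replace /sw/cz 82): {"b":[14,42,13],"sw":{"a":21,"cz":82,"db":63,"kmc":2}}
After op 12 (replace /b/1 78): {"b":[14,78,13],"sw":{"a":21,"cz":82,"db":63,"kmc":2}}
After op 13 (add /b 71): {"b":71,"sw":{"a":21,"cz":82,"db":63,"kmc":2}}
After op 14 (add /sw/yd 1): {"b":71,"sw":{"a":21,"cz":82,"db":63,"kmc":2,"yd":1}}
After op 15 (add /sw/kv 57): {"b":71,"sw":{"a":21,"cz":82,"db":63,"kmc":2,"kv":57,"yd":1}}
Value at /sw/cz: 82

Answer: 82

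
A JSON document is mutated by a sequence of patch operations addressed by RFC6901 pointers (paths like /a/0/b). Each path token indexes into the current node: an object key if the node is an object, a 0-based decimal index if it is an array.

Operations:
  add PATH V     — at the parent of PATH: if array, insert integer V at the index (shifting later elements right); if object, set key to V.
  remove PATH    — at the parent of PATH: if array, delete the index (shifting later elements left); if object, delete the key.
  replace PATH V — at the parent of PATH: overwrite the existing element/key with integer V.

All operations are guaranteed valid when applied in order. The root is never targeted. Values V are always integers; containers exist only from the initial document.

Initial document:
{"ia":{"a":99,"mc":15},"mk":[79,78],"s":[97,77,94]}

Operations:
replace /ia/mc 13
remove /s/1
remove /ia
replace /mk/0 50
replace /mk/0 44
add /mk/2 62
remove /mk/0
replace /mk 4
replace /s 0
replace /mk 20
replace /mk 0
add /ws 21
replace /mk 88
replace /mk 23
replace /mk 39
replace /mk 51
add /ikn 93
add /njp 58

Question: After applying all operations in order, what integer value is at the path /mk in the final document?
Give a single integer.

Answer: 51

Derivation:
After op 1 (replace /ia/mc 13): {"ia":{"a":99,"mc":13},"mk":[79,78],"s":[97,77,94]}
After op 2 (remove /s/1): {"ia":{"a":99,"mc":13},"mk":[79,78],"s":[97,94]}
After op 3 (remove /ia): {"mk":[79,78],"s":[97,94]}
After op 4 (replace /mk/0 50): {"mk":[50,78],"s":[97,94]}
After op 5 (replace /mk/0 44): {"mk":[44,78],"s":[97,94]}
After op 6 (add /mk/2 62): {"mk":[44,78,62],"s":[97,94]}
After op 7 (remove /mk/0): {"mk":[78,62],"s":[97,94]}
After op 8 (replace /mk 4): {"mk":4,"s":[97,94]}
After op 9 (replace /s 0): {"mk":4,"s":0}
After op 10 (replace /mk 20): {"mk":20,"s":0}
After op 11 (replace /mk 0): {"mk":0,"s":0}
After op 12 (add /ws 21): {"mk":0,"s":0,"ws":21}
After op 13 (replace /mk 88): {"mk":88,"s":0,"ws":21}
After op 14 (replace /mk 23): {"mk":23,"s":0,"ws":21}
After op 15 (replace /mk 39): {"mk":39,"s":0,"ws":21}
After op 16 (replace /mk 51): {"mk":51,"s":0,"ws":21}
After op 17 (add /ikn 93): {"ikn":93,"mk":51,"s":0,"ws":21}
After op 18 (add /njp 58): {"ikn":93,"mk":51,"njp":58,"s":0,"ws":21}
Value at /mk: 51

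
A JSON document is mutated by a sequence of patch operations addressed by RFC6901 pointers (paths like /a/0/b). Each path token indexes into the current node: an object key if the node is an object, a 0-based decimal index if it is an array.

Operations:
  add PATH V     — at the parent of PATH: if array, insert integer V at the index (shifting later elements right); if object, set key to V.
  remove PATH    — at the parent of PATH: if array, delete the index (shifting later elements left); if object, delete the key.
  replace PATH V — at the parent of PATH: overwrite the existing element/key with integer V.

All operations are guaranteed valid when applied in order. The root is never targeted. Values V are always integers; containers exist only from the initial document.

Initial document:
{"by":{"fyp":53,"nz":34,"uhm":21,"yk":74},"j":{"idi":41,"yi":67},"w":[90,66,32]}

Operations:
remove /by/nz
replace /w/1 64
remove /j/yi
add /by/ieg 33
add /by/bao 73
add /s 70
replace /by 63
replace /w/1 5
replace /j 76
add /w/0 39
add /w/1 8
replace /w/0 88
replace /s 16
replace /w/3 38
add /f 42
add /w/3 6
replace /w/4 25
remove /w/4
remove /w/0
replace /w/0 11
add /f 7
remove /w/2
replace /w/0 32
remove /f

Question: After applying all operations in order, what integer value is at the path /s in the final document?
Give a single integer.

After op 1 (remove /by/nz): {"by":{"fyp":53,"uhm":21,"yk":74},"j":{"idi":41,"yi":67},"w":[90,66,32]}
After op 2 (replace /w/1 64): {"by":{"fyp":53,"uhm":21,"yk":74},"j":{"idi":41,"yi":67},"w":[90,64,32]}
After op 3 (remove /j/yi): {"by":{"fyp":53,"uhm":21,"yk":74},"j":{"idi":41},"w":[90,64,32]}
After op 4 (add /by/ieg 33): {"by":{"fyp":53,"ieg":33,"uhm":21,"yk":74},"j":{"idi":41},"w":[90,64,32]}
After op 5 (add /by/bao 73): {"by":{"bao":73,"fyp":53,"ieg":33,"uhm":21,"yk":74},"j":{"idi":41},"w":[90,64,32]}
After op 6 (add /s 70): {"by":{"bao":73,"fyp":53,"ieg":33,"uhm":21,"yk":74},"j":{"idi":41},"s":70,"w":[90,64,32]}
After op 7 (replace /by 63): {"by":63,"j":{"idi":41},"s":70,"w":[90,64,32]}
After op 8 (replace /w/1 5): {"by":63,"j":{"idi":41},"s":70,"w":[90,5,32]}
After op 9 (replace /j 76): {"by":63,"j":76,"s":70,"w":[90,5,32]}
After op 10 (add /w/0 39): {"by":63,"j":76,"s":70,"w":[39,90,5,32]}
After op 11 (add /w/1 8): {"by":63,"j":76,"s":70,"w":[39,8,90,5,32]}
After op 12 (replace /w/0 88): {"by":63,"j":76,"s":70,"w":[88,8,90,5,32]}
After op 13 (replace /s 16): {"by":63,"j":76,"s":16,"w":[88,8,90,5,32]}
After op 14 (replace /w/3 38): {"by":63,"j":76,"s":16,"w":[88,8,90,38,32]}
After op 15 (add /f 42): {"by":63,"f":42,"j":76,"s":16,"w":[88,8,90,38,32]}
After op 16 (add /w/3 6): {"by":63,"f":42,"j":76,"s":16,"w":[88,8,90,6,38,32]}
After op 17 (replace /w/4 25): {"by":63,"f":42,"j":76,"s":16,"w":[88,8,90,6,25,32]}
After op 18 (remove /w/4): {"by":63,"f":42,"j":76,"s":16,"w":[88,8,90,6,32]}
After op 19 (remove /w/0): {"by":63,"f":42,"j":76,"s":16,"w":[8,90,6,32]}
After op 20 (replace /w/0 11): {"by":63,"f":42,"j":76,"s":16,"w":[11,90,6,32]}
After op 21 (add /f 7): {"by":63,"f":7,"j":76,"s":16,"w":[11,90,6,32]}
After op 22 (remove /w/2): {"by":63,"f":7,"j":76,"s":16,"w":[11,90,32]}
After op 23 (replace /w/0 32): {"by":63,"f":7,"j":76,"s":16,"w":[32,90,32]}
After op 24 (remove /f): {"by":63,"j":76,"s":16,"w":[32,90,32]}
Value at /s: 16

Answer: 16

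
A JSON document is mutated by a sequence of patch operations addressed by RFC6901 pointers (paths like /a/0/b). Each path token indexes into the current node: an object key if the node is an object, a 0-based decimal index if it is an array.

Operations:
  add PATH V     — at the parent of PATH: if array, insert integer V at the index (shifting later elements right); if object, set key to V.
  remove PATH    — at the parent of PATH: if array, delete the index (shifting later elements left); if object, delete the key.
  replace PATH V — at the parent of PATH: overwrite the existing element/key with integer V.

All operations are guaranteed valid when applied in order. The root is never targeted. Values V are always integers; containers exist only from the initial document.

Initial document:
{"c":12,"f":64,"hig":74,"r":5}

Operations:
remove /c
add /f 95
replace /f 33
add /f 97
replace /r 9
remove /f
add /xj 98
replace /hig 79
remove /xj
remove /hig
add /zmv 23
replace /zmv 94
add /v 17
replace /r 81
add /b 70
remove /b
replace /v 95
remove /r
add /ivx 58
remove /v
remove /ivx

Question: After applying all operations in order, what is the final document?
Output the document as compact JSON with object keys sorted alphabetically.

Answer: {"zmv":94}

Derivation:
After op 1 (remove /c): {"f":64,"hig":74,"r":5}
After op 2 (add /f 95): {"f":95,"hig":74,"r":5}
After op 3 (replace /f 33): {"f":33,"hig":74,"r":5}
After op 4 (add /f 97): {"f":97,"hig":74,"r":5}
After op 5 (replace /r 9): {"f":97,"hig":74,"r":9}
After op 6 (remove /f): {"hig":74,"r":9}
After op 7 (add /xj 98): {"hig":74,"r":9,"xj":98}
After op 8 (replace /hig 79): {"hig":79,"r":9,"xj":98}
After op 9 (remove /xj): {"hig":79,"r":9}
After op 10 (remove /hig): {"r":9}
After op 11 (add /zmv 23): {"r":9,"zmv":23}
After op 12 (replace /zmv 94): {"r":9,"zmv":94}
After op 13 (add /v 17): {"r":9,"v":17,"zmv":94}
After op 14 (replace /r 81): {"r":81,"v":17,"zmv":94}
After op 15 (add /b 70): {"b":70,"r":81,"v":17,"zmv":94}
After op 16 (remove /b): {"r":81,"v":17,"zmv":94}
After op 17 (replace /v 95): {"r":81,"v":95,"zmv":94}
After op 18 (remove /r): {"v":95,"zmv":94}
After op 19 (add /ivx 58): {"ivx":58,"v":95,"zmv":94}
After op 20 (remove /v): {"ivx":58,"zmv":94}
After op 21 (remove /ivx): {"zmv":94}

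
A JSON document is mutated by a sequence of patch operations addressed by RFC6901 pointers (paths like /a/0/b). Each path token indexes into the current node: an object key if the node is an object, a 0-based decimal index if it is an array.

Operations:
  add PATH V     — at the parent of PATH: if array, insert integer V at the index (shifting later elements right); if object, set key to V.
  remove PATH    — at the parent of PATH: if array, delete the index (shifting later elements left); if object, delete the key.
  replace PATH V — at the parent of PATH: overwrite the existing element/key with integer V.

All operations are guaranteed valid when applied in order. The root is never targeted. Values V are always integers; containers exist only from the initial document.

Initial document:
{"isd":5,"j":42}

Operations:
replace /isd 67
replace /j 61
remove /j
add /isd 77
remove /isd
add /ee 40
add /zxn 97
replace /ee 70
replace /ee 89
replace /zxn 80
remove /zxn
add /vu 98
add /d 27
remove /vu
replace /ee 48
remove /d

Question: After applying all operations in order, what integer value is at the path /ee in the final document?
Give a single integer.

Answer: 48

Derivation:
After op 1 (replace /isd 67): {"isd":67,"j":42}
After op 2 (replace /j 61): {"isd":67,"j":61}
After op 3 (remove /j): {"isd":67}
After op 4 (add /isd 77): {"isd":77}
After op 5 (remove /isd): {}
After op 6 (add /ee 40): {"ee":40}
After op 7 (add /zxn 97): {"ee":40,"zxn":97}
After op 8 (replace /ee 70): {"ee":70,"zxn":97}
After op 9 (replace /ee 89): {"ee":89,"zxn":97}
After op 10 (replace /zxn 80): {"ee":89,"zxn":80}
After op 11 (remove /zxn): {"ee":89}
After op 12 (add /vu 98): {"ee":89,"vu":98}
After op 13 (add /d 27): {"d":27,"ee":89,"vu":98}
After op 14 (remove /vu): {"d":27,"ee":89}
After op 15 (replace /ee 48): {"d":27,"ee":48}
After op 16 (remove /d): {"ee":48}
Value at /ee: 48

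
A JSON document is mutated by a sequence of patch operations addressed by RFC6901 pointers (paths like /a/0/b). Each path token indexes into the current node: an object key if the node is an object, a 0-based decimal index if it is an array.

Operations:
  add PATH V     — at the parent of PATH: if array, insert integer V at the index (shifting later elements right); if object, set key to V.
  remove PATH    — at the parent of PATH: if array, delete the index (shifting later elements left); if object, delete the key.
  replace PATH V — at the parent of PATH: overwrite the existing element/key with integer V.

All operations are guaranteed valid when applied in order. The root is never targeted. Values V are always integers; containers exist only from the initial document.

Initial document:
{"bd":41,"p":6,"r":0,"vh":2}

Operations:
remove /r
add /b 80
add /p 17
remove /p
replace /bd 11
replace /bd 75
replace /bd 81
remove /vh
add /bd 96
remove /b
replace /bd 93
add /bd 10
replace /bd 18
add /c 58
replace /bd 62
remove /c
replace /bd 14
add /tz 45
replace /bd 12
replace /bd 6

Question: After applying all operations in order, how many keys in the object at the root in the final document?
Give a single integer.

After op 1 (remove /r): {"bd":41,"p":6,"vh":2}
After op 2 (add /b 80): {"b":80,"bd":41,"p":6,"vh":2}
After op 3 (add /p 17): {"b":80,"bd":41,"p":17,"vh":2}
After op 4 (remove /p): {"b":80,"bd":41,"vh":2}
After op 5 (replace /bd 11): {"b":80,"bd":11,"vh":2}
After op 6 (replace /bd 75): {"b":80,"bd":75,"vh":2}
After op 7 (replace /bd 81): {"b":80,"bd":81,"vh":2}
After op 8 (remove /vh): {"b":80,"bd":81}
After op 9 (add /bd 96): {"b":80,"bd":96}
After op 10 (remove /b): {"bd":96}
After op 11 (replace /bd 93): {"bd":93}
After op 12 (add /bd 10): {"bd":10}
After op 13 (replace /bd 18): {"bd":18}
After op 14 (add /c 58): {"bd":18,"c":58}
After op 15 (replace /bd 62): {"bd":62,"c":58}
After op 16 (remove /c): {"bd":62}
After op 17 (replace /bd 14): {"bd":14}
After op 18 (add /tz 45): {"bd":14,"tz":45}
After op 19 (replace /bd 12): {"bd":12,"tz":45}
After op 20 (replace /bd 6): {"bd":6,"tz":45}
Size at the root: 2

Answer: 2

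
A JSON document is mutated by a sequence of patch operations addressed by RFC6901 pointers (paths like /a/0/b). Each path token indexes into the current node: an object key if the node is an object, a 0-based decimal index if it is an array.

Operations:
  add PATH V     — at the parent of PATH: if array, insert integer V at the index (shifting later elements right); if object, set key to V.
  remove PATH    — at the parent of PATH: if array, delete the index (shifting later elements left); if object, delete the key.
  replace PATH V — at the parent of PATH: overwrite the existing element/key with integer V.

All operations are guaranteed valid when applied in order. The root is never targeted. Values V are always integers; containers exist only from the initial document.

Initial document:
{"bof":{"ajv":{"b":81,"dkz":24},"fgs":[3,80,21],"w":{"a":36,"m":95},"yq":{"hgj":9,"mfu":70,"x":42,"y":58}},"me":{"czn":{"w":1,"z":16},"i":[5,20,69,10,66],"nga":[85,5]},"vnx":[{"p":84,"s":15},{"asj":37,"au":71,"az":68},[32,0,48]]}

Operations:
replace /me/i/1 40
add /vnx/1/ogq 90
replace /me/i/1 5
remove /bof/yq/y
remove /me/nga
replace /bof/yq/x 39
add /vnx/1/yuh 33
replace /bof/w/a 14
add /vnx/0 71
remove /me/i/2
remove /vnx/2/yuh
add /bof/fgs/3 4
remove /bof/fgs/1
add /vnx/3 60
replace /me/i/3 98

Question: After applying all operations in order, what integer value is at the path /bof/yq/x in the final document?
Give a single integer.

After op 1 (replace /me/i/1 40): {"bof":{"ajv":{"b":81,"dkz":24},"fgs":[3,80,21],"w":{"a":36,"m":95},"yq":{"hgj":9,"mfu":70,"x":42,"y":58}},"me":{"czn":{"w":1,"z":16},"i":[5,40,69,10,66],"nga":[85,5]},"vnx":[{"p":84,"s":15},{"asj":37,"au":71,"az":68},[32,0,48]]}
After op 2 (add /vnx/1/ogq 90): {"bof":{"ajv":{"b":81,"dkz":24},"fgs":[3,80,21],"w":{"a":36,"m":95},"yq":{"hgj":9,"mfu":70,"x":42,"y":58}},"me":{"czn":{"w":1,"z":16},"i":[5,40,69,10,66],"nga":[85,5]},"vnx":[{"p":84,"s":15},{"asj":37,"au":71,"az":68,"ogq":90},[32,0,48]]}
After op 3 (replace /me/i/1 5): {"bof":{"ajv":{"b":81,"dkz":24},"fgs":[3,80,21],"w":{"a":36,"m":95},"yq":{"hgj":9,"mfu":70,"x":42,"y":58}},"me":{"czn":{"w":1,"z":16},"i":[5,5,69,10,66],"nga":[85,5]},"vnx":[{"p":84,"s":15},{"asj":37,"au":71,"az":68,"ogq":90},[32,0,48]]}
After op 4 (remove /bof/yq/y): {"bof":{"ajv":{"b":81,"dkz":24},"fgs":[3,80,21],"w":{"a":36,"m":95},"yq":{"hgj":9,"mfu":70,"x":42}},"me":{"czn":{"w":1,"z":16},"i":[5,5,69,10,66],"nga":[85,5]},"vnx":[{"p":84,"s":15},{"asj":37,"au":71,"az":68,"ogq":90},[32,0,48]]}
After op 5 (remove /me/nga): {"bof":{"ajv":{"b":81,"dkz":24},"fgs":[3,80,21],"w":{"a":36,"m":95},"yq":{"hgj":9,"mfu":70,"x":42}},"me":{"czn":{"w":1,"z":16},"i":[5,5,69,10,66]},"vnx":[{"p":84,"s":15},{"asj":37,"au":71,"az":68,"ogq":90},[32,0,48]]}
After op 6 (replace /bof/yq/x 39): {"bof":{"ajv":{"b":81,"dkz":24},"fgs":[3,80,21],"w":{"a":36,"m":95},"yq":{"hgj":9,"mfu":70,"x":39}},"me":{"czn":{"w":1,"z":16},"i":[5,5,69,10,66]},"vnx":[{"p":84,"s":15},{"asj":37,"au":71,"az":68,"ogq":90},[32,0,48]]}
After op 7 (add /vnx/1/yuh 33): {"bof":{"ajv":{"b":81,"dkz":24},"fgs":[3,80,21],"w":{"a":36,"m":95},"yq":{"hgj":9,"mfu":70,"x":39}},"me":{"czn":{"w":1,"z":16},"i":[5,5,69,10,66]},"vnx":[{"p":84,"s":15},{"asj":37,"au":71,"az":68,"ogq":90,"yuh":33},[32,0,48]]}
After op 8 (replace /bof/w/a 14): {"bof":{"ajv":{"b":81,"dkz":24},"fgs":[3,80,21],"w":{"a":14,"m":95},"yq":{"hgj":9,"mfu":70,"x":39}},"me":{"czn":{"w":1,"z":16},"i":[5,5,69,10,66]},"vnx":[{"p":84,"s":15},{"asj":37,"au":71,"az":68,"ogq":90,"yuh":33},[32,0,48]]}
After op 9 (add /vnx/0 71): {"bof":{"ajv":{"b":81,"dkz":24},"fgs":[3,80,21],"w":{"a":14,"m":95},"yq":{"hgj":9,"mfu":70,"x":39}},"me":{"czn":{"w":1,"z":16},"i":[5,5,69,10,66]},"vnx":[71,{"p":84,"s":15},{"asj":37,"au":71,"az":68,"ogq":90,"yuh":33},[32,0,48]]}
After op 10 (remove /me/i/2): {"bof":{"ajv":{"b":81,"dkz":24},"fgs":[3,80,21],"w":{"a":14,"m":95},"yq":{"hgj":9,"mfu":70,"x":39}},"me":{"czn":{"w":1,"z":16},"i":[5,5,10,66]},"vnx":[71,{"p":84,"s":15},{"asj":37,"au":71,"az":68,"ogq":90,"yuh":33},[32,0,48]]}
After op 11 (remove /vnx/2/yuh): {"bof":{"ajv":{"b":81,"dkz":24},"fgs":[3,80,21],"w":{"a":14,"m":95},"yq":{"hgj":9,"mfu":70,"x":39}},"me":{"czn":{"w":1,"z":16},"i":[5,5,10,66]},"vnx":[71,{"p":84,"s":15},{"asj":37,"au":71,"az":68,"ogq":90},[32,0,48]]}
After op 12 (add /bof/fgs/3 4): {"bof":{"ajv":{"b":81,"dkz":24},"fgs":[3,80,21,4],"w":{"a":14,"m":95},"yq":{"hgj":9,"mfu":70,"x":39}},"me":{"czn":{"w":1,"z":16},"i":[5,5,10,66]},"vnx":[71,{"p":84,"s":15},{"asj":37,"au":71,"az":68,"ogq":90},[32,0,48]]}
After op 13 (remove /bof/fgs/1): {"bof":{"ajv":{"b":81,"dkz":24},"fgs":[3,21,4],"w":{"a":14,"m":95},"yq":{"hgj":9,"mfu":70,"x":39}},"me":{"czn":{"w":1,"z":16},"i":[5,5,10,66]},"vnx":[71,{"p":84,"s":15},{"asj":37,"au":71,"az":68,"ogq":90},[32,0,48]]}
After op 14 (add /vnx/3 60): {"bof":{"ajv":{"b":81,"dkz":24},"fgs":[3,21,4],"w":{"a":14,"m":95},"yq":{"hgj":9,"mfu":70,"x":39}},"me":{"czn":{"w":1,"z":16},"i":[5,5,10,66]},"vnx":[71,{"p":84,"s":15},{"asj":37,"au":71,"az":68,"ogq":90},60,[32,0,48]]}
After op 15 (replace /me/i/3 98): {"bof":{"ajv":{"b":81,"dkz":24},"fgs":[3,21,4],"w":{"a":14,"m":95},"yq":{"hgj":9,"mfu":70,"x":39}},"me":{"czn":{"w":1,"z":16},"i":[5,5,10,98]},"vnx":[71,{"p":84,"s":15},{"asj":37,"au":71,"az":68,"ogq":90},60,[32,0,48]]}
Value at /bof/yq/x: 39

Answer: 39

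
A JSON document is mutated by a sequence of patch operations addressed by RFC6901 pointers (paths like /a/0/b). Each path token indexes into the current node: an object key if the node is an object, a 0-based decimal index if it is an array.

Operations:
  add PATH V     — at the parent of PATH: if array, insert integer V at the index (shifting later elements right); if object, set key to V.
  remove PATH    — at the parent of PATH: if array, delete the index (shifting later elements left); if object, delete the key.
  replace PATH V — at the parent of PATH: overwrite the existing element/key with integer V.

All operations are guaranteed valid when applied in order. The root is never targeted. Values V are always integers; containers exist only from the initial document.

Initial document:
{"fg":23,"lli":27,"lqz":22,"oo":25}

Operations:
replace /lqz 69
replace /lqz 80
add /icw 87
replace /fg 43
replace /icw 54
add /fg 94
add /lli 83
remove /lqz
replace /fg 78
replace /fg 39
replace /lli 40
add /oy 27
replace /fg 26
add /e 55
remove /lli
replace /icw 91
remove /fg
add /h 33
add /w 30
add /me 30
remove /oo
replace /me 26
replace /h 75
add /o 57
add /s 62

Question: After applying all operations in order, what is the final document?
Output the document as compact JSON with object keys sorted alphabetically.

After op 1 (replace /lqz 69): {"fg":23,"lli":27,"lqz":69,"oo":25}
After op 2 (replace /lqz 80): {"fg":23,"lli":27,"lqz":80,"oo":25}
After op 3 (add /icw 87): {"fg":23,"icw":87,"lli":27,"lqz":80,"oo":25}
After op 4 (replace /fg 43): {"fg":43,"icw":87,"lli":27,"lqz":80,"oo":25}
After op 5 (replace /icw 54): {"fg":43,"icw":54,"lli":27,"lqz":80,"oo":25}
After op 6 (add /fg 94): {"fg":94,"icw":54,"lli":27,"lqz":80,"oo":25}
After op 7 (add /lli 83): {"fg":94,"icw":54,"lli":83,"lqz":80,"oo":25}
After op 8 (remove /lqz): {"fg":94,"icw":54,"lli":83,"oo":25}
After op 9 (replace /fg 78): {"fg":78,"icw":54,"lli":83,"oo":25}
After op 10 (replace /fg 39): {"fg":39,"icw":54,"lli":83,"oo":25}
After op 11 (replace /lli 40): {"fg":39,"icw":54,"lli":40,"oo":25}
After op 12 (add /oy 27): {"fg":39,"icw":54,"lli":40,"oo":25,"oy":27}
After op 13 (replace /fg 26): {"fg":26,"icw":54,"lli":40,"oo":25,"oy":27}
After op 14 (add /e 55): {"e":55,"fg":26,"icw":54,"lli":40,"oo":25,"oy":27}
After op 15 (remove /lli): {"e":55,"fg":26,"icw":54,"oo":25,"oy":27}
After op 16 (replace /icw 91): {"e":55,"fg":26,"icw":91,"oo":25,"oy":27}
After op 17 (remove /fg): {"e":55,"icw":91,"oo":25,"oy":27}
After op 18 (add /h 33): {"e":55,"h":33,"icw":91,"oo":25,"oy":27}
After op 19 (add /w 30): {"e":55,"h":33,"icw":91,"oo":25,"oy":27,"w":30}
After op 20 (add /me 30): {"e":55,"h":33,"icw":91,"me":30,"oo":25,"oy":27,"w":30}
After op 21 (remove /oo): {"e":55,"h":33,"icw":91,"me":30,"oy":27,"w":30}
After op 22 (replace /me 26): {"e":55,"h":33,"icw":91,"me":26,"oy":27,"w":30}
After op 23 (replace /h 75): {"e":55,"h":75,"icw":91,"me":26,"oy":27,"w":30}
After op 24 (add /o 57): {"e":55,"h":75,"icw":91,"me":26,"o":57,"oy":27,"w":30}
After op 25 (add /s 62): {"e":55,"h":75,"icw":91,"me":26,"o":57,"oy":27,"s":62,"w":30}

Answer: {"e":55,"h":75,"icw":91,"me":26,"o":57,"oy":27,"s":62,"w":30}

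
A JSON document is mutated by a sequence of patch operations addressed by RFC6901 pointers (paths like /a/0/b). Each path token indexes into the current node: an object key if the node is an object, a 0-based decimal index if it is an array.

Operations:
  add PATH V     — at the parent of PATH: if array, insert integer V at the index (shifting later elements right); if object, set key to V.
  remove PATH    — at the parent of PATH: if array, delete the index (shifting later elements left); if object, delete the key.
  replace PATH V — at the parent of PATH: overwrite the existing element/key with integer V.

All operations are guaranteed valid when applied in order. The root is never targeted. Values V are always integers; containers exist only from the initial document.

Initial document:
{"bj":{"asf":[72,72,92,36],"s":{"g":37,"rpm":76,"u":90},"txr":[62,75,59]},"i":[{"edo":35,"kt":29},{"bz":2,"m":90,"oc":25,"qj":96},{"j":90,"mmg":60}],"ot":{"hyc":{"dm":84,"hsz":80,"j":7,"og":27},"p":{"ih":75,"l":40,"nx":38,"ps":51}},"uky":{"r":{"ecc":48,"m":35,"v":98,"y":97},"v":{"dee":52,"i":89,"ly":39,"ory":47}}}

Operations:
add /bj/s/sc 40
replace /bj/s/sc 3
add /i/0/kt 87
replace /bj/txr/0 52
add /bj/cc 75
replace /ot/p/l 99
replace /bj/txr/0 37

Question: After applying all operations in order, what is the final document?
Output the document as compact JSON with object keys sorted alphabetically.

Answer: {"bj":{"asf":[72,72,92,36],"cc":75,"s":{"g":37,"rpm":76,"sc":3,"u":90},"txr":[37,75,59]},"i":[{"edo":35,"kt":87},{"bz":2,"m":90,"oc":25,"qj":96},{"j":90,"mmg":60}],"ot":{"hyc":{"dm":84,"hsz":80,"j":7,"og":27},"p":{"ih":75,"l":99,"nx":38,"ps":51}},"uky":{"r":{"ecc":48,"m":35,"v":98,"y":97},"v":{"dee":52,"i":89,"ly":39,"ory":47}}}

Derivation:
After op 1 (add /bj/s/sc 40): {"bj":{"asf":[72,72,92,36],"s":{"g":37,"rpm":76,"sc":40,"u":90},"txr":[62,75,59]},"i":[{"edo":35,"kt":29},{"bz":2,"m":90,"oc":25,"qj":96},{"j":90,"mmg":60}],"ot":{"hyc":{"dm":84,"hsz":80,"j":7,"og":27},"p":{"ih":75,"l":40,"nx":38,"ps":51}},"uky":{"r":{"ecc":48,"m":35,"v":98,"y":97},"v":{"dee":52,"i":89,"ly":39,"ory":47}}}
After op 2 (replace /bj/s/sc 3): {"bj":{"asf":[72,72,92,36],"s":{"g":37,"rpm":76,"sc":3,"u":90},"txr":[62,75,59]},"i":[{"edo":35,"kt":29},{"bz":2,"m":90,"oc":25,"qj":96},{"j":90,"mmg":60}],"ot":{"hyc":{"dm":84,"hsz":80,"j":7,"og":27},"p":{"ih":75,"l":40,"nx":38,"ps":51}},"uky":{"r":{"ecc":48,"m":35,"v":98,"y":97},"v":{"dee":52,"i":89,"ly":39,"ory":47}}}
After op 3 (add /i/0/kt 87): {"bj":{"asf":[72,72,92,36],"s":{"g":37,"rpm":76,"sc":3,"u":90},"txr":[62,75,59]},"i":[{"edo":35,"kt":87},{"bz":2,"m":90,"oc":25,"qj":96},{"j":90,"mmg":60}],"ot":{"hyc":{"dm":84,"hsz":80,"j":7,"og":27},"p":{"ih":75,"l":40,"nx":38,"ps":51}},"uky":{"r":{"ecc":48,"m":35,"v":98,"y":97},"v":{"dee":52,"i":89,"ly":39,"ory":47}}}
After op 4 (replace /bj/txr/0 52): {"bj":{"asf":[72,72,92,36],"s":{"g":37,"rpm":76,"sc":3,"u":90},"txr":[52,75,59]},"i":[{"edo":35,"kt":87},{"bz":2,"m":90,"oc":25,"qj":96},{"j":90,"mmg":60}],"ot":{"hyc":{"dm":84,"hsz":80,"j":7,"og":27},"p":{"ih":75,"l":40,"nx":38,"ps":51}},"uky":{"r":{"ecc":48,"m":35,"v":98,"y":97},"v":{"dee":52,"i":89,"ly":39,"ory":47}}}
After op 5 (add /bj/cc 75): {"bj":{"asf":[72,72,92,36],"cc":75,"s":{"g":37,"rpm":76,"sc":3,"u":90},"txr":[52,75,59]},"i":[{"edo":35,"kt":87},{"bz":2,"m":90,"oc":25,"qj":96},{"j":90,"mmg":60}],"ot":{"hyc":{"dm":84,"hsz":80,"j":7,"og":27},"p":{"ih":75,"l":40,"nx":38,"ps":51}},"uky":{"r":{"ecc":48,"m":35,"v":98,"y":97},"v":{"dee":52,"i":89,"ly":39,"ory":47}}}
After op 6 (replace /ot/p/l 99): {"bj":{"asf":[72,72,92,36],"cc":75,"s":{"g":37,"rpm":76,"sc":3,"u":90},"txr":[52,75,59]},"i":[{"edo":35,"kt":87},{"bz":2,"m":90,"oc":25,"qj":96},{"j":90,"mmg":60}],"ot":{"hyc":{"dm":84,"hsz":80,"j":7,"og":27},"p":{"ih":75,"l":99,"nx":38,"ps":51}},"uky":{"r":{"ecc":48,"m":35,"v":98,"y":97},"v":{"dee":52,"i":89,"ly":39,"ory":47}}}
After op 7 (replace /bj/txr/0 37): {"bj":{"asf":[72,72,92,36],"cc":75,"s":{"g":37,"rpm":76,"sc":3,"u":90},"txr":[37,75,59]},"i":[{"edo":35,"kt":87},{"bz":2,"m":90,"oc":25,"qj":96},{"j":90,"mmg":60}],"ot":{"hyc":{"dm":84,"hsz":80,"j":7,"og":27},"p":{"ih":75,"l":99,"nx":38,"ps":51}},"uky":{"r":{"ecc":48,"m":35,"v":98,"y":97},"v":{"dee":52,"i":89,"ly":39,"ory":47}}}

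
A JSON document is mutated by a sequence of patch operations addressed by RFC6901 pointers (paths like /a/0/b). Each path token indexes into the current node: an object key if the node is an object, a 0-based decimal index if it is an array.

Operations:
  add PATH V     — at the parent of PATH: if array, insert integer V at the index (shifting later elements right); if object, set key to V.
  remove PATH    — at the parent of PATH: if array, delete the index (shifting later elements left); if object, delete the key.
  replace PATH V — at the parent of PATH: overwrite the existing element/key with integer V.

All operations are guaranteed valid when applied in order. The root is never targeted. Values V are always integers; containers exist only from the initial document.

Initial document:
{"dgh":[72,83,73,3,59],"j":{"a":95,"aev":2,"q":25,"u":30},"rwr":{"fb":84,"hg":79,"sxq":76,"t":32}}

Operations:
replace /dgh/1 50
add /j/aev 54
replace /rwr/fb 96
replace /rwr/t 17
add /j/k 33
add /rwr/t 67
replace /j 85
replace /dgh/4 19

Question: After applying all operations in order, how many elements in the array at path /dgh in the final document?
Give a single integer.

Answer: 5

Derivation:
After op 1 (replace /dgh/1 50): {"dgh":[72,50,73,3,59],"j":{"a":95,"aev":2,"q":25,"u":30},"rwr":{"fb":84,"hg":79,"sxq":76,"t":32}}
After op 2 (add /j/aev 54): {"dgh":[72,50,73,3,59],"j":{"a":95,"aev":54,"q":25,"u":30},"rwr":{"fb":84,"hg":79,"sxq":76,"t":32}}
After op 3 (replace /rwr/fb 96): {"dgh":[72,50,73,3,59],"j":{"a":95,"aev":54,"q":25,"u":30},"rwr":{"fb":96,"hg":79,"sxq":76,"t":32}}
After op 4 (replace /rwr/t 17): {"dgh":[72,50,73,3,59],"j":{"a":95,"aev":54,"q":25,"u":30},"rwr":{"fb":96,"hg":79,"sxq":76,"t":17}}
After op 5 (add /j/k 33): {"dgh":[72,50,73,3,59],"j":{"a":95,"aev":54,"k":33,"q":25,"u":30},"rwr":{"fb":96,"hg":79,"sxq":76,"t":17}}
After op 6 (add /rwr/t 67): {"dgh":[72,50,73,3,59],"j":{"a":95,"aev":54,"k":33,"q":25,"u":30},"rwr":{"fb":96,"hg":79,"sxq":76,"t":67}}
After op 7 (replace /j 85): {"dgh":[72,50,73,3,59],"j":85,"rwr":{"fb":96,"hg":79,"sxq":76,"t":67}}
After op 8 (replace /dgh/4 19): {"dgh":[72,50,73,3,19],"j":85,"rwr":{"fb":96,"hg":79,"sxq":76,"t":67}}
Size at path /dgh: 5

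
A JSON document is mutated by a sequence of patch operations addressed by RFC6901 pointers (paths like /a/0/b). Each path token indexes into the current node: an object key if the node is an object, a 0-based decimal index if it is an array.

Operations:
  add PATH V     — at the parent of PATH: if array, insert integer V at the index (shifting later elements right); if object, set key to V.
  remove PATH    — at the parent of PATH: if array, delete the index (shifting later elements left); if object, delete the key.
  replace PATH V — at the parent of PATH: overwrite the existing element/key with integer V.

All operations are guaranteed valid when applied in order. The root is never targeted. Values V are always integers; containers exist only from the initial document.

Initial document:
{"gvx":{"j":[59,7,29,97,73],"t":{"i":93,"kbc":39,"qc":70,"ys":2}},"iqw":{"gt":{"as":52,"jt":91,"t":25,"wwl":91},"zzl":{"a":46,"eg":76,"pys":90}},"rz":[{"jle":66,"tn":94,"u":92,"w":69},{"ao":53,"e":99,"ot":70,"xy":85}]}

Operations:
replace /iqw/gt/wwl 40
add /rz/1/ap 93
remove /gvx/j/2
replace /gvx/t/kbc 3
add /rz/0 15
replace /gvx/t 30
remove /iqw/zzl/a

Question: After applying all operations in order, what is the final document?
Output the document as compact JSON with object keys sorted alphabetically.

After op 1 (replace /iqw/gt/wwl 40): {"gvx":{"j":[59,7,29,97,73],"t":{"i":93,"kbc":39,"qc":70,"ys":2}},"iqw":{"gt":{"as":52,"jt":91,"t":25,"wwl":40},"zzl":{"a":46,"eg":76,"pys":90}},"rz":[{"jle":66,"tn":94,"u":92,"w":69},{"ao":53,"e":99,"ot":70,"xy":85}]}
After op 2 (add /rz/1/ap 93): {"gvx":{"j":[59,7,29,97,73],"t":{"i":93,"kbc":39,"qc":70,"ys":2}},"iqw":{"gt":{"as":52,"jt":91,"t":25,"wwl":40},"zzl":{"a":46,"eg":76,"pys":90}},"rz":[{"jle":66,"tn":94,"u":92,"w":69},{"ao":53,"ap":93,"e":99,"ot":70,"xy":85}]}
After op 3 (remove /gvx/j/2): {"gvx":{"j":[59,7,97,73],"t":{"i":93,"kbc":39,"qc":70,"ys":2}},"iqw":{"gt":{"as":52,"jt":91,"t":25,"wwl":40},"zzl":{"a":46,"eg":76,"pys":90}},"rz":[{"jle":66,"tn":94,"u":92,"w":69},{"ao":53,"ap":93,"e":99,"ot":70,"xy":85}]}
After op 4 (replace /gvx/t/kbc 3): {"gvx":{"j":[59,7,97,73],"t":{"i":93,"kbc":3,"qc":70,"ys":2}},"iqw":{"gt":{"as":52,"jt":91,"t":25,"wwl":40},"zzl":{"a":46,"eg":76,"pys":90}},"rz":[{"jle":66,"tn":94,"u":92,"w":69},{"ao":53,"ap":93,"e":99,"ot":70,"xy":85}]}
After op 5 (add /rz/0 15): {"gvx":{"j":[59,7,97,73],"t":{"i":93,"kbc":3,"qc":70,"ys":2}},"iqw":{"gt":{"as":52,"jt":91,"t":25,"wwl":40},"zzl":{"a":46,"eg":76,"pys":90}},"rz":[15,{"jle":66,"tn":94,"u":92,"w":69},{"ao":53,"ap":93,"e":99,"ot":70,"xy":85}]}
After op 6 (replace /gvx/t 30): {"gvx":{"j":[59,7,97,73],"t":30},"iqw":{"gt":{"as":52,"jt":91,"t":25,"wwl":40},"zzl":{"a":46,"eg":76,"pys":90}},"rz":[15,{"jle":66,"tn":94,"u":92,"w":69},{"ao":53,"ap":93,"e":99,"ot":70,"xy":85}]}
After op 7 (remove /iqw/zzl/a): {"gvx":{"j":[59,7,97,73],"t":30},"iqw":{"gt":{"as":52,"jt":91,"t":25,"wwl":40},"zzl":{"eg":76,"pys":90}},"rz":[15,{"jle":66,"tn":94,"u":92,"w":69},{"ao":53,"ap":93,"e":99,"ot":70,"xy":85}]}

Answer: {"gvx":{"j":[59,7,97,73],"t":30},"iqw":{"gt":{"as":52,"jt":91,"t":25,"wwl":40},"zzl":{"eg":76,"pys":90}},"rz":[15,{"jle":66,"tn":94,"u":92,"w":69},{"ao":53,"ap":93,"e":99,"ot":70,"xy":85}]}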